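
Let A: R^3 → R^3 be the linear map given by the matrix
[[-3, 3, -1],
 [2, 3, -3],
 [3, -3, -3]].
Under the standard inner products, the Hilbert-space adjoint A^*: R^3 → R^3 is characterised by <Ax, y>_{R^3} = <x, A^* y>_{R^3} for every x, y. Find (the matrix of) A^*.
A^* = A^T =
[[-3, 2, 3],
 [3, 3, -3],
 [-1, -3, -3]]

For real matrices with standard dot products, the defining identity <Ax, y> = <x, A^* y> gives (Ax)^T y = x^T (A^*) y, i.e. x^T A^T y = x^T (A^*) y. Since this holds for all x, y, we must have A^* = A^T. Therefore
A^* =
[[-3, 2, 3],
 [3, 3, -3],
 [-1, -3, -3]].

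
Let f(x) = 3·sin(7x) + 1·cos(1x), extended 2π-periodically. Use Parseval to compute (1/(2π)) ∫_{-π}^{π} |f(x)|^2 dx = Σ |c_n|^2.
Σ |c_n|^2 = 5

Expand |f|^2 and use orthogonality of {sin(nx), cos(mx)} on [-π, π]:
  ∫_{-π}^{π} sin(nx)^2 dx = π, ∫ cos(mx)^2 dx = π, and cross terms integrate to 0.
So ∫_{-π}^{π} f(x)^2 dx = 3^2 · π + 1^2 · π = (9 + 1)π.
Divide by 2π: (9 + 1)/2 = 5.
By Parseval, this equals Σ |c_n|^2.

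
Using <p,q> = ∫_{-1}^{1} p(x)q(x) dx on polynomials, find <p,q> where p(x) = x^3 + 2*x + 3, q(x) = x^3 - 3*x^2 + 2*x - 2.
<p,q> = -1412/105

Expand the product: p(x)·q(x) = x^6 - 3*x^5 + 4*x^4 - 5*x^3 - 5*x^2 + 2*x - 6.
∫_{-1}^{1} of each monomial x^k gives [2/(k+1) if k even, 0 if k odd]. Integrating term-by-term (or equivalently evaluating the antiderivative F(x) = x^7/7 - x^6/2 + 4*x^5/5 - 5*x^4/4 - 5*x^3/3 + x^2 - 6*x at the endpoints):
  F(1) − F(−1) = -3139/420 − (2509/420) = -1412/105.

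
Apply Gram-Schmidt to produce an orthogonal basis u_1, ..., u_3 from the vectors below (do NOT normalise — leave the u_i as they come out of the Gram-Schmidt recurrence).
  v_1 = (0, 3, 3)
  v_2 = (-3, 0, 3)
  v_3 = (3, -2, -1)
Orthogonal basis:
  u_1 = (0, 3, 3)
  u_2 = (-3, -3/2, 3/2)
  u_3 = (4/3, -4/3, 4/3)

Apply the Gram-Schmidt recurrence
  u_1 = v_1
  u_i = v_i − Σ_{j<i} ((v_i · u_j) / (u_j · u_j)) · u_j.

Step by step this gives:
  u_1 = (0, 3, 3)
  u_2 = (-3, -3/2, 3/2)
  u_3 = (4/3, -4/3, 4/3)

Orthogonality check:
  u_2 · u_1 = 0 (should be 0)
  u_3 · u_1 = 0 (should be 0)
  u_3 · u_2 = 0 (should be 0)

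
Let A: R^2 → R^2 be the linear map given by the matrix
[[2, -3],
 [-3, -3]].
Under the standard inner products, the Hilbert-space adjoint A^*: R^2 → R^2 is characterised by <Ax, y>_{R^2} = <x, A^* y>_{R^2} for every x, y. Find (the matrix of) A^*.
A^* = A^T =
[[2, -3],
 [-3, -3]]

For real matrices with standard dot products, the defining identity <Ax, y> = <x, A^* y> gives (Ax)^T y = x^T (A^*) y, i.e. x^T A^T y = x^T (A^*) y. Since this holds for all x, y, we must have A^* = A^T. Therefore
A^* =
[[2, -3],
 [-3, -3]].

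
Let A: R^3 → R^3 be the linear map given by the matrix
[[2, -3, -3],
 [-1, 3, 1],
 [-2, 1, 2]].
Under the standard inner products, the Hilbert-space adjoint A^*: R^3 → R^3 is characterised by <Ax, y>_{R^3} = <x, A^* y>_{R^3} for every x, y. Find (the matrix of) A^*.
A^* = A^T =
[[2, -1, -2],
 [-3, 3, 1],
 [-3, 1, 2]]

For real matrices with standard dot products, the defining identity <Ax, y> = <x, A^* y> gives (Ax)^T y = x^T (A^*) y, i.e. x^T A^T y = x^T (A^*) y. Since this holds for all x, y, we must have A^* = A^T. Therefore
A^* =
[[2, -1, -2],
 [-3, 3, 1],
 [-3, 1, 2]].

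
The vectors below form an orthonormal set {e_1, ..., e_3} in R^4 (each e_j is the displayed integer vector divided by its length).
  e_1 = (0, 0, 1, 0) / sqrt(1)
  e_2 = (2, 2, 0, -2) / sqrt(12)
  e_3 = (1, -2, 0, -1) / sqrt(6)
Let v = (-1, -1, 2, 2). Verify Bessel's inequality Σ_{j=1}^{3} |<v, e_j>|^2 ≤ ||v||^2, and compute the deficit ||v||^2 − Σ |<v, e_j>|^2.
Σ |<v, e_j>|^2 = 19/2; ||v||^2 = 10; deficit = 1/2

Write each e_j = u_j / sqrt(<u_j, u_j>) where u_j is the displayed integer vector. Then <v, e_j> = <v, u_j> / sqrt(<u_j, u_j>), so |<v, e_j>|^2 = <v, u_j>^2 / <u_j, u_j>.
Coefficients: <v, e_1> = 2/sqrt(1), <v, e_2> = -8/sqrt(12), <v, e_3> = -1/sqrt(6).
Square and sum: Σ |<v, e_j>|^2 = 19/2.
Compute ||v||^2 = v·v = 10.
Deficit = 10 − 19/2 = 1/2 ≥ 0, confirming Bessel's inequality. (The deficit equals ||v − Σ <v,e_j> e_j||^2, the squared distance from v to span{e_j}.)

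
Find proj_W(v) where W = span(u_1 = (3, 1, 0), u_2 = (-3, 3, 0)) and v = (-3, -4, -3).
proj_W(v) = (-3, -4, 0)

Set up U = [u_1 | ... | u_2] ∈ R^(3×2). The projector onto W = col(U) is P = U (U^T U)^(-1) U^T.
Compute U^T U =
  [10, -6]
  [-6, 18],
and U^T v = (-13, -3).
Solve U^T U · c = U^T v for the coefficients: c = (-7/4, -3/4). The projection is proj_W(v) = U c.
Check: (v - proj_W(v)) · u_1 = 0  (should be 0).
Check: (v - proj_W(v)) · u_2 = 0  (should be 0).
Result: proj_W(v) = (-3, -4, 0).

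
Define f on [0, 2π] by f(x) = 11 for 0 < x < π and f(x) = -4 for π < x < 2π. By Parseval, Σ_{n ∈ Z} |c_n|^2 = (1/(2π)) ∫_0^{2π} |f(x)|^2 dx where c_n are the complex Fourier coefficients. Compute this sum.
Σ |c_n|^2 = 137/2

Parseval equates the L^2 energy of f (normalised by 1/(2π)) with the ℓ^2 sum of its Fourier coefficients: (1/(2π)) ∫_0^{2π} |f|^2 = Σ |c_n|^2.
Compute the left side: (1/(2π)) [∫_0^π 11^2 dx + ∫_π^{2π} (-4)^2 dx] = (1/(2π)) · (121π + 16π) = (121 + 16)/2 = 137/2.
So Σ_{n ∈ Z} |c_n|^2 = 137/2.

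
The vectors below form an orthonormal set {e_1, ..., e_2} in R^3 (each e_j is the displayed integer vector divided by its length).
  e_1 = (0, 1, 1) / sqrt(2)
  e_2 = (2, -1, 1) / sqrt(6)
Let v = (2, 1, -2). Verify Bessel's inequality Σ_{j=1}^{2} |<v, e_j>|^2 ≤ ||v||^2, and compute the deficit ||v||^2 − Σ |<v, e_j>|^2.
Σ |<v, e_j>|^2 = 2/3; ||v||^2 = 9; deficit = 25/3

Write each e_j = u_j / sqrt(<u_j, u_j>) where u_j is the displayed integer vector. Then <v, e_j> = <v, u_j> / sqrt(<u_j, u_j>), so |<v, e_j>|^2 = <v, u_j>^2 / <u_j, u_j>.
Coefficients: <v, e_1> = -1/sqrt(2), <v, e_2> = 1/sqrt(6).
Square and sum: Σ |<v, e_j>|^2 = 2/3.
Compute ||v||^2 = v·v = 9.
Deficit = 9 − 2/3 = 25/3 ≥ 0, confirming Bessel's inequality. (The deficit equals ||v − Σ <v,e_j> e_j||^2, the squared distance from v to span{e_j}.)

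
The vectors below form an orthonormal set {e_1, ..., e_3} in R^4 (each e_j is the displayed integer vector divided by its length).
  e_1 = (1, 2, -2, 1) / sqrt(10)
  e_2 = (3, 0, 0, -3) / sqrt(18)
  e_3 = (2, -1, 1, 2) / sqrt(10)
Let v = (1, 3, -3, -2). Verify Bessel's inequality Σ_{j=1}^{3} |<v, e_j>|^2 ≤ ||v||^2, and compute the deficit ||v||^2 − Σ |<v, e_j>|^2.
Σ |<v, e_j>|^2 = 23; ||v||^2 = 23; deficit = 0

Write each e_j = u_j / sqrt(<u_j, u_j>) where u_j is the displayed integer vector. Then <v, e_j> = <v, u_j> / sqrt(<u_j, u_j>), so |<v, e_j>|^2 = <v, u_j>^2 / <u_j, u_j>.
Coefficients: <v, e_1> = 11/sqrt(10), <v, e_2> = 9/sqrt(18), <v, e_3> = -8/sqrt(10).
Square and sum: Σ |<v, e_j>|^2 = 23.
Compute ||v||^2 = v·v = 23.
Deficit = 23 − 23 = 0 ≥ 0, confirming Bessel's inequality. (The deficit equals ||v − Σ <v,e_j> e_j||^2, the squared distance from v to span{e_j}.)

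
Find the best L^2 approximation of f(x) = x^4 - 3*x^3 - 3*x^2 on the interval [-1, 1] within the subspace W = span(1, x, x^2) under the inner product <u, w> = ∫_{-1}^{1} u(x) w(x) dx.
g(x) = -15*x^2/7 - 9*x/5 - 3/35

The best approximation g ∈ W is the orthogonal projection of f onto W. Writing g = a_0 + a_1 x + a_2 x^2, the coefficients solve the normal equations G · a = b where
  G_{ij} = <φ_i, φ_j> and b_i = <f, φ_i>, with φ_0 = 1, φ_1 = x, φ_2 = x^2.
G =
  [2, 0, 2/3]
  [0, 2/3, 0]
  [2/3, 0, 2/5],
b = (-8/5, -6/5, -32/35).
Solving gives a_0 = -3/35, a_1 = -9/5, a_2 = -15/7, so
  g(x) = -15*x^2/7 - 9*x/5 - 3/35.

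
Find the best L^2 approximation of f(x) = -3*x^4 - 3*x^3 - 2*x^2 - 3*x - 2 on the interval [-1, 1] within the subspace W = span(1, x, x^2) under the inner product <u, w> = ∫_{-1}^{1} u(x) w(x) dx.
g(x) = -32*x^2/7 - 24*x/5 - 61/35

The best approximation g ∈ W is the orthogonal projection of f onto W. Writing g = a_0 + a_1 x + a_2 x^2, the coefficients solve the normal equations G · a = b where
  G_{ij} = <φ_i, φ_j> and b_i = <f, φ_i>, with φ_0 = 1, φ_1 = x, φ_2 = x^2.
G =
  [2, 0, 2/3]
  [0, 2/3, 0]
  [2/3, 0, 2/5],
b = (-98/15, -16/5, -314/105).
Solving gives a_0 = -61/35, a_1 = -24/5, a_2 = -32/7, so
  g(x) = -32*x^2/7 - 24*x/5 - 61/35.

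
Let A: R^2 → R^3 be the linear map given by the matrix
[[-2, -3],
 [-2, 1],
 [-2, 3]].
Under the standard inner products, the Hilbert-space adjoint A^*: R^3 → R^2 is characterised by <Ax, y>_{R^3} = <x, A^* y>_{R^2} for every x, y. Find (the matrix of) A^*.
A^* = A^T =
[[-2, -2, -2],
 [-3, 1, 3]]

For real matrices with standard dot products, the defining identity <Ax, y> = <x, A^* y> gives (Ax)^T y = x^T (A^*) y, i.e. x^T A^T y = x^T (A^*) y. Since this holds for all x, y, we must have A^* = A^T. Therefore
A^* =
[[-2, -2, -2],
 [-3, 1, 3]].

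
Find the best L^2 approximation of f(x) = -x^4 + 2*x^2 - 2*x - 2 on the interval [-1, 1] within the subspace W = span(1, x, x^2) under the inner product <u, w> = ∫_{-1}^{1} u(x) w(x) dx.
g(x) = 8*x^2/7 - 2*x - 67/35

The best approximation g ∈ W is the orthogonal projection of f onto W. Writing g = a_0 + a_1 x + a_2 x^2, the coefficients solve the normal equations G · a = b where
  G_{ij} = <φ_i, φ_j> and b_i = <f, φ_i>, with φ_0 = 1, φ_1 = x, φ_2 = x^2.
G =
  [2, 0, 2/3]
  [0, 2/3, 0]
  [2/3, 0, 2/5],
b = (-46/15, -4/3, -86/105).
Solving gives a_0 = -67/35, a_1 = -2, a_2 = 8/7, so
  g(x) = 8*x^2/7 - 2*x - 67/35.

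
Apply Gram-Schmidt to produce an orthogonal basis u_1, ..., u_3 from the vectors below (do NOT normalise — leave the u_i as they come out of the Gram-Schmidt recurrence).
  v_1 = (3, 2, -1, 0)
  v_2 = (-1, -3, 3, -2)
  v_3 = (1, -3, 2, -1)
Orthogonal basis:
  u_1 = (3, 2, -1, 0)
  u_2 = (11/7, -9/7, 15/7, -2)
  u_3 = (111/178, -98/89, -59/178, 75/89)

Apply the Gram-Schmidt recurrence
  u_1 = v_1
  u_i = v_i − Σ_{j<i} ((v_i · u_j) / (u_j · u_j)) · u_j.

Step by step this gives:
  u_1 = (3, 2, -1, 0)
  u_2 = (11/7, -9/7, 15/7, -2)
  u_3 = (111/178, -98/89, -59/178, 75/89)

Orthogonality check:
  u_2 · u_1 = 0 (should be 0)
  u_3 · u_1 = 0 (should be 0)
  u_3 · u_2 = 0 (should be 0)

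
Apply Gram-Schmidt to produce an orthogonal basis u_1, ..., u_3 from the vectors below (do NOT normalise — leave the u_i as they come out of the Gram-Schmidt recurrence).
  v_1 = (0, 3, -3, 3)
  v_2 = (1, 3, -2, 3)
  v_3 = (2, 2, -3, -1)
Orthogonal basis:
  u_1 = (0, 3, -3, 3)
  u_2 = (1, 1/3, 2/3, 1/3)
  u_3 = (9/5, 3/5, -9/5, -12/5)

Apply the Gram-Schmidt recurrence
  u_1 = v_1
  u_i = v_i − Σ_{j<i} ((v_i · u_j) / (u_j · u_j)) · u_j.

Step by step this gives:
  u_1 = (0, 3, -3, 3)
  u_2 = (1, 1/3, 2/3, 1/3)
  u_3 = (9/5, 3/5, -9/5, -12/5)

Orthogonality check:
  u_2 · u_1 = 0 (should be 0)
  u_3 · u_1 = 0 (should be 0)
  u_3 · u_2 = 0 (should be 0)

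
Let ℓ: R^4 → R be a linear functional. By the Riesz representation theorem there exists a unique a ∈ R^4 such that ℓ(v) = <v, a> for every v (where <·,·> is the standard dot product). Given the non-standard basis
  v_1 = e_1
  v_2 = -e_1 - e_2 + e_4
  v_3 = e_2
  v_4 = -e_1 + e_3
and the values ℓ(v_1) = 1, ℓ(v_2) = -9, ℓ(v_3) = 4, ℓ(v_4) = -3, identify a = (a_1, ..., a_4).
a = (1, 4, -2, -4)

Write a = (a_1, ..., a_4) in the standard basis. For each basis vector v_i, ℓ(v_i) = <v_i, a> is a linear equation in the a_j's. Collect the n equations into a matrix system V a = ℓ, where row i of V is v_i (expressed in the standard basis). Since V is invertible (lower-triangular with 1s on the diagonal, up to permutation), solve by back-substitution:
  V =
[[1, 0, 0, 0],
 [-1, -1, 0, 1],
 [0, 1, 0, 0],
 [-1, 0, 1, 0]]
  V a = (1, -9, 4, -3)
Solving gives a = (1, 4, -2, -4).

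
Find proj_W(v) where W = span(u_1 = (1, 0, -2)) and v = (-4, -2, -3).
proj_W(v) = (2/5, 0, -4/5)

Set up U = [u_1 | ... | u_1] ∈ R^(3×1). The projector onto W = col(U) is P = U (U^T U)^(-1) U^T.
Compute U^T U =
  [5],
and U^T v = (2).
Solve U^T U · c = U^T v for the coefficients: c = (2/5). The projection is proj_W(v) = U c.
Check: (v - proj_W(v)) · u_1 = 0  (should be 0).
Result: proj_W(v) = (2/5, 0, -4/5).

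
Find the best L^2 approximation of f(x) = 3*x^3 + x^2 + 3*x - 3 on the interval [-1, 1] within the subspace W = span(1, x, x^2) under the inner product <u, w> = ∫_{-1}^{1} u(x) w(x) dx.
g(x) = x^2 + 24*x/5 - 3

The best approximation g ∈ W is the orthogonal projection of f onto W. Writing g = a_0 + a_1 x + a_2 x^2, the coefficients solve the normal equations G · a = b where
  G_{ij} = <φ_i, φ_j> and b_i = <f, φ_i>, with φ_0 = 1, φ_1 = x, φ_2 = x^2.
G =
  [2, 0, 2/3]
  [0, 2/3, 0]
  [2/3, 0, 2/5],
b = (-16/3, 16/5, -8/5).
Solving gives a_0 = -3, a_1 = 24/5, a_2 = 1, so
  g(x) = x^2 + 24*x/5 - 3.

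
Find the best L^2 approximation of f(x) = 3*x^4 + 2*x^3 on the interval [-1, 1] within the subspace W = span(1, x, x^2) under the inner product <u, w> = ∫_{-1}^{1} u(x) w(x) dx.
g(x) = 18*x^2/7 + 6*x/5 - 9/35

The best approximation g ∈ W is the orthogonal projection of f onto W. Writing g = a_0 + a_1 x + a_2 x^2, the coefficients solve the normal equations G · a = b where
  G_{ij} = <φ_i, φ_j> and b_i = <f, φ_i>, with φ_0 = 1, φ_1 = x, φ_2 = x^2.
G =
  [2, 0, 2/3]
  [0, 2/3, 0]
  [2/3, 0, 2/5],
b = (6/5, 4/5, 6/7).
Solving gives a_0 = -9/35, a_1 = 6/5, a_2 = 18/7, so
  g(x) = 18*x^2/7 + 6*x/5 - 9/35.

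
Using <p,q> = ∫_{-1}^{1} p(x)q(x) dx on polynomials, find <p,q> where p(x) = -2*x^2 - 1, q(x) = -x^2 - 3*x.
<p,q> = 22/15

Expand the product: p(x)·q(x) = 2*x^4 + 6*x^3 + x^2 + 3*x.
∫_{-1}^{1} of each monomial x^k gives [2/(k+1) if k even, 0 if k odd]. Integrating term-by-term (or equivalently evaluating the antiderivative F(x) = 2*x^5/5 + 3*x^4/2 + x^3/3 + 3*x^2/2 at the endpoints):
  F(1) − F(−1) = 56/15 − (34/15) = 22/15.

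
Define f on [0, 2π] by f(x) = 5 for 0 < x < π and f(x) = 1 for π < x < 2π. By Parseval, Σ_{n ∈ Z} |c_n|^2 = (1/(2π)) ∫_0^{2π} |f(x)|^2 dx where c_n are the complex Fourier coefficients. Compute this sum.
Σ |c_n|^2 = 13

Parseval equates the L^2 energy of f (normalised by 1/(2π)) with the ℓ^2 sum of its Fourier coefficients: (1/(2π)) ∫_0^{2π} |f|^2 = Σ |c_n|^2.
Compute the left side: (1/(2π)) [∫_0^π 5^2 dx + ∫_π^{2π} 1^2 dx] = (1/(2π)) · (25π + 1π) = (25 + 1)/2 = 13.
So Σ_{n ∈ Z} |c_n|^2 = 13.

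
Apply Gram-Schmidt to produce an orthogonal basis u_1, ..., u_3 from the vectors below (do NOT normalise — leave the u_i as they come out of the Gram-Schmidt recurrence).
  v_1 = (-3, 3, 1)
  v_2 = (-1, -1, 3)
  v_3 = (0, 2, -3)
Orthogonal basis:
  u_1 = (-3, 3, 1)
  u_2 = (-10/19, -28/19, 54/19)
  u_3 = (-1/10, -2/25, -3/50)

Apply the Gram-Schmidt recurrence
  u_1 = v_1
  u_i = v_i − Σ_{j<i} ((v_i · u_j) / (u_j · u_j)) · u_j.

Step by step this gives:
  u_1 = (-3, 3, 1)
  u_2 = (-10/19, -28/19, 54/19)
  u_3 = (-1/10, -2/25, -3/50)

Orthogonality check:
  u_2 · u_1 = 0 (should be 0)
  u_3 · u_1 = 0 (should be 0)
  u_3 · u_2 = 0 (should be 0)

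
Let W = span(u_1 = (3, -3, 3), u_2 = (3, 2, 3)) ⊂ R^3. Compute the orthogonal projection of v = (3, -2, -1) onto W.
proj_W(v) = (1, -2, 1)

Set up U = [u_1 | ... | u_2] ∈ R^(3×2). The projector onto W = col(U) is P = U (U^T U)^(-1) U^T.
Compute U^T U =
  [27, 12]
  [12, 22],
and U^T v = (12, 2).
Solve U^T U · c = U^T v for the coefficients: c = (8/15, -1/5). The projection is proj_W(v) = U c.
Check: (v - proj_W(v)) · u_1 = 0  (should be 0).
Check: (v - proj_W(v)) · u_2 = 0  (should be 0).
Result: proj_W(v) = (1, -2, 1).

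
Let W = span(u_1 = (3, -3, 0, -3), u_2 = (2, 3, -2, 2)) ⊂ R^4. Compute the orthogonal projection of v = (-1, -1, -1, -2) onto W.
proj_W(v) = (-1/6, -11/9, 5/9, -17/18)

Set up U = [u_1 | ... | u_2] ∈ R^(4×2). The projector onto W = col(U) is P = U (U^T U)^(-1) U^T.
Compute U^T U =
  [27, -9]
  [-9, 21],
and U^T v = (6, -7).
Solve U^T U · c = U^T v for the coefficients: c = (7/54, -5/18). The projection is proj_W(v) = U c.
Check: (v - proj_W(v)) · u_1 = 0  (should be 0).
Check: (v - proj_W(v)) · u_2 = 0  (should be 0).
Result: proj_W(v) = (-1/6, -11/9, 5/9, -17/18).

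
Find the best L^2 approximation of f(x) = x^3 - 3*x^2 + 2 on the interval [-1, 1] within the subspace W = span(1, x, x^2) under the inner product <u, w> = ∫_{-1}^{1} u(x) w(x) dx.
g(x) = -3*x^2 + 3*x/5 + 2

The best approximation g ∈ W is the orthogonal projection of f onto W. Writing g = a_0 + a_1 x + a_2 x^2, the coefficients solve the normal equations G · a = b where
  G_{ij} = <φ_i, φ_j> and b_i = <f, φ_i>, with φ_0 = 1, φ_1 = x, φ_2 = x^2.
G =
  [2, 0, 2/3]
  [0, 2/3, 0]
  [2/3, 0, 2/5],
b = (2, 2/5, 2/15).
Solving gives a_0 = 2, a_1 = 3/5, a_2 = -3, so
  g(x) = -3*x^2 + 3*x/5 + 2.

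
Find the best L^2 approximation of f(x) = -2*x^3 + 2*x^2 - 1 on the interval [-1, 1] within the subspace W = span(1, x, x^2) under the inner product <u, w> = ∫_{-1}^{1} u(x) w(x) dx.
g(x) = 2*x^2 - 6*x/5 - 1

The best approximation g ∈ W is the orthogonal projection of f onto W. Writing g = a_0 + a_1 x + a_2 x^2, the coefficients solve the normal equations G · a = b where
  G_{ij} = <φ_i, φ_j> and b_i = <f, φ_i>, with φ_0 = 1, φ_1 = x, φ_2 = x^2.
G =
  [2, 0, 2/3]
  [0, 2/3, 0]
  [2/3, 0, 2/5],
b = (-2/3, -4/5, 2/15).
Solving gives a_0 = -1, a_1 = -6/5, a_2 = 2, so
  g(x) = 2*x^2 - 6*x/5 - 1.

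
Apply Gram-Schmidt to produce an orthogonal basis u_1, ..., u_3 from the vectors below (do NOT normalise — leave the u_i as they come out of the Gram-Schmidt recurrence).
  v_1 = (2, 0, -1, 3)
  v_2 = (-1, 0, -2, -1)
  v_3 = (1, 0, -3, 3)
Orthogonal basis:
  u_1 = (2, 0, -1, 3)
  u_2 = (-4/7, 0, -31/14, -5/14)
  u_3 = (-7/15, 0, 1/15, 1/3)

Apply the Gram-Schmidt recurrence
  u_1 = v_1
  u_i = v_i − Σ_{j<i} ((v_i · u_j) / (u_j · u_j)) · u_j.

Step by step this gives:
  u_1 = (2, 0, -1, 3)
  u_2 = (-4/7, 0, -31/14, -5/14)
  u_3 = (-7/15, 0, 1/15, 1/3)

Orthogonality check:
  u_2 · u_1 = 0 (should be 0)
  u_3 · u_1 = 0 (should be 0)
  u_3 · u_2 = 0 (should be 0)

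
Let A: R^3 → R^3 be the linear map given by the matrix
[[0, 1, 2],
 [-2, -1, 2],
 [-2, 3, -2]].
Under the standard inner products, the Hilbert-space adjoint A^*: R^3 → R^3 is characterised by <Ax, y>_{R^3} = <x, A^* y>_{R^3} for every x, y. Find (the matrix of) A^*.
A^* = A^T =
[[0, -2, -2],
 [1, -1, 3],
 [2, 2, -2]]

For real matrices with standard dot products, the defining identity <Ax, y> = <x, A^* y> gives (Ax)^T y = x^T (A^*) y, i.e. x^T A^T y = x^T (A^*) y. Since this holds for all x, y, we must have A^* = A^T. Therefore
A^* =
[[0, -2, -2],
 [1, -1, 3],
 [2, 2, -2]].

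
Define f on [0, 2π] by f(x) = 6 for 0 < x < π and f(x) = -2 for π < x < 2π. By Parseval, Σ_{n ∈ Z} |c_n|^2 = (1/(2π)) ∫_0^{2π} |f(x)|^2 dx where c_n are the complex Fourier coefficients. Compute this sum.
Σ |c_n|^2 = 20

Parseval equates the L^2 energy of f (normalised by 1/(2π)) with the ℓ^2 sum of its Fourier coefficients: (1/(2π)) ∫_0^{2π} |f|^2 = Σ |c_n|^2.
Compute the left side: (1/(2π)) [∫_0^π 6^2 dx + ∫_π^{2π} (-2)^2 dx] = (1/(2π)) · (36π + 4π) = (36 + 4)/2 = 20.
So Σ_{n ∈ Z} |c_n|^2 = 20.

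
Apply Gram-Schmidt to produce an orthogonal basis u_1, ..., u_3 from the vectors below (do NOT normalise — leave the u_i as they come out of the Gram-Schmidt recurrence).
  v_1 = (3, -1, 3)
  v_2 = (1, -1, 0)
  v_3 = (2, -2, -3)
Orthogonal basis:
  u_1 = (3, -1, 3)
  u_2 = (7/19, -15/19, -12/19)
  u_3 = (9/11, 9/11, -6/11)

Apply the Gram-Schmidt recurrence
  u_1 = v_1
  u_i = v_i − Σ_{j<i} ((v_i · u_j) / (u_j · u_j)) · u_j.

Step by step this gives:
  u_1 = (3, -1, 3)
  u_2 = (7/19, -15/19, -12/19)
  u_3 = (9/11, 9/11, -6/11)

Orthogonality check:
  u_2 · u_1 = 0 (should be 0)
  u_3 · u_1 = 0 (should be 0)
  u_3 · u_2 = 0 (should be 0)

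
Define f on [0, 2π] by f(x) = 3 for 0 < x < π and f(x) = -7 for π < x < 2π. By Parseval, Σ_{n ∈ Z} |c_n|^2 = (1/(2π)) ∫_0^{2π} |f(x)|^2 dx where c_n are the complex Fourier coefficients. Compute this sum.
Σ |c_n|^2 = 29

Parseval equates the L^2 energy of f (normalised by 1/(2π)) with the ℓ^2 sum of its Fourier coefficients: (1/(2π)) ∫_0^{2π} |f|^2 = Σ |c_n|^2.
Compute the left side: (1/(2π)) [∫_0^π 3^2 dx + ∫_π^{2π} (-7)^2 dx] = (1/(2π)) · (9π + 49π) = (9 + 49)/2 = 29.
So Σ_{n ∈ Z} |c_n|^2 = 29.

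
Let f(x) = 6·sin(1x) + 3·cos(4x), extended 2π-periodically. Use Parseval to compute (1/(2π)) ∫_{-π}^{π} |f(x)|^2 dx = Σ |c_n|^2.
Σ |c_n|^2 = 45/2

Expand |f|^2 and use orthogonality of {sin(nx), cos(mx)} on [-π, π]:
  ∫_{-π}^{π} sin(nx)^2 dx = π, ∫ cos(mx)^2 dx = π, and cross terms integrate to 0.
So ∫_{-π}^{π} f(x)^2 dx = 6^2 · π + 3^2 · π = (36 + 9)π.
Divide by 2π: (36 + 9)/2 = 45/2.
By Parseval, this equals Σ |c_n|^2.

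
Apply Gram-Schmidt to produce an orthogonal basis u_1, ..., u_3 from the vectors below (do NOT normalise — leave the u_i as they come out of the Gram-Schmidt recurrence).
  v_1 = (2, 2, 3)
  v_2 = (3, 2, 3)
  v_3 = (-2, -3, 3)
Orthogonal basis:
  u_1 = (2, 2, 3)
  u_2 = (13/17, -4/17, -6/17)
  u_3 = (0, -45/13, 30/13)

Apply the Gram-Schmidt recurrence
  u_1 = v_1
  u_i = v_i − Σ_{j<i} ((v_i · u_j) / (u_j · u_j)) · u_j.

Step by step this gives:
  u_1 = (2, 2, 3)
  u_2 = (13/17, -4/17, -6/17)
  u_3 = (0, -45/13, 30/13)

Orthogonality check:
  u_2 · u_1 = 0 (should be 0)
  u_3 · u_1 = 0 (should be 0)
  u_3 · u_2 = 0 (should be 0)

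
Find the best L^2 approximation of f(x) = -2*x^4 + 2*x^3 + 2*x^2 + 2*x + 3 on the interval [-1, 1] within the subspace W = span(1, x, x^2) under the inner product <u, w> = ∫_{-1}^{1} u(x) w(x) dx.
g(x) = 2*x^2/7 + 16*x/5 + 111/35

The best approximation g ∈ W is the orthogonal projection of f onto W. Writing g = a_0 + a_1 x + a_2 x^2, the coefficients solve the normal equations G · a = b where
  G_{ij} = <φ_i, φ_j> and b_i = <f, φ_i>, with φ_0 = 1, φ_1 = x, φ_2 = x^2.
G =
  [2, 0, 2/3]
  [0, 2/3, 0]
  [2/3, 0, 2/5],
b = (98/15, 32/15, 78/35).
Solving gives a_0 = 111/35, a_1 = 16/5, a_2 = 2/7, so
  g(x) = 2*x^2/7 + 16*x/5 + 111/35.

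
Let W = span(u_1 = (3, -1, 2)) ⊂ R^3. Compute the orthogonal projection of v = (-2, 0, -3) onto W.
proj_W(v) = (-18/7, 6/7, -12/7)

Set up U = [u_1 | ... | u_1] ∈ R^(3×1). The projector onto W = col(U) is P = U (U^T U)^(-1) U^T.
Compute U^T U =
  [14],
and U^T v = (-12).
Solve U^T U · c = U^T v for the coefficients: c = (-6/7). The projection is proj_W(v) = U c.
Check: (v - proj_W(v)) · u_1 = 0  (should be 0).
Result: proj_W(v) = (-18/7, 6/7, -12/7).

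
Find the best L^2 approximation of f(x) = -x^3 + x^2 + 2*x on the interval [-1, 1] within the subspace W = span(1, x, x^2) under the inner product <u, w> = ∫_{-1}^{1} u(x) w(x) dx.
g(x) = x^2 + 7*x/5

The best approximation g ∈ W is the orthogonal projection of f onto W. Writing g = a_0 + a_1 x + a_2 x^2, the coefficients solve the normal equations G · a = b where
  G_{ij} = <φ_i, φ_j> and b_i = <f, φ_i>, with φ_0 = 1, φ_1 = x, φ_2 = x^2.
G =
  [2, 0, 2/3]
  [0, 2/3, 0]
  [2/3, 0, 2/5],
b = (2/3, 14/15, 2/5).
Solving gives a_0 = 0, a_1 = 7/5, a_2 = 1, so
  g(x) = x^2 + 7*x/5.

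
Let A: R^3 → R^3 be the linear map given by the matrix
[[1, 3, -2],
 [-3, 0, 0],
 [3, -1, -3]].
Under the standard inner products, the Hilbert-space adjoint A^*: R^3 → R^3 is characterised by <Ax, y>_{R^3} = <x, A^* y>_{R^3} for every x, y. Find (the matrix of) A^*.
A^* = A^T =
[[1, -3, 3],
 [3, 0, -1],
 [-2, 0, -3]]

For real matrices with standard dot products, the defining identity <Ax, y> = <x, A^* y> gives (Ax)^T y = x^T (A^*) y, i.e. x^T A^T y = x^T (A^*) y. Since this holds for all x, y, we must have A^* = A^T. Therefore
A^* =
[[1, -3, 3],
 [3, 0, -1],
 [-2, 0, -3]].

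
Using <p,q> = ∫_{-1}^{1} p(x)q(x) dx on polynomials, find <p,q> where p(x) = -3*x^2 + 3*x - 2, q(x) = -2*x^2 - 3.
<p,q> = 346/15

Expand the product: p(x)·q(x) = 6*x^4 - 6*x^3 + 13*x^2 - 9*x + 6.
∫_{-1}^{1} of each monomial x^k gives [2/(k+1) if k even, 0 if k odd]. Integrating term-by-term (or equivalently evaluating the antiderivative F(x) = 6*x^5/5 - 3*x^4/2 + 13*x^3/3 - 9*x^2/2 + 6*x at the endpoints):
  F(1) − F(−1) = 83/15 − (-263/15) = 346/15.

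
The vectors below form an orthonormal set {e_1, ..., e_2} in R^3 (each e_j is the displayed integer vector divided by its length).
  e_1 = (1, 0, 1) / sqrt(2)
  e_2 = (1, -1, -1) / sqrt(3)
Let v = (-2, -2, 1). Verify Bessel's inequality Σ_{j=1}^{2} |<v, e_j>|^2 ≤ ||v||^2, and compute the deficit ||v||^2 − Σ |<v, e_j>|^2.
Σ |<v, e_j>|^2 = 5/6; ||v||^2 = 9; deficit = 49/6

Write each e_j = u_j / sqrt(<u_j, u_j>) where u_j is the displayed integer vector. Then <v, e_j> = <v, u_j> / sqrt(<u_j, u_j>), so |<v, e_j>|^2 = <v, u_j>^2 / <u_j, u_j>.
Coefficients: <v, e_1> = -1/sqrt(2), <v, e_2> = -1/sqrt(3).
Square and sum: Σ |<v, e_j>|^2 = 5/6.
Compute ||v||^2 = v·v = 9.
Deficit = 9 − 5/6 = 49/6 ≥ 0, confirming Bessel's inequality. (The deficit equals ||v − Σ <v,e_j> e_j||^2, the squared distance from v to span{e_j}.)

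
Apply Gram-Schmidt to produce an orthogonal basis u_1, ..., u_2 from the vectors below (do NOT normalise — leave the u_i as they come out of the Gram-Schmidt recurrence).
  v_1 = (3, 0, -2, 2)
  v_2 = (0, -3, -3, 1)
Orthogonal basis:
  u_1 = (3, 0, -2, 2)
  u_2 = (-24/17, -3, -35/17, 1/17)

Apply the Gram-Schmidt recurrence
  u_1 = v_1
  u_i = v_i − Σ_{j<i} ((v_i · u_j) / (u_j · u_j)) · u_j.

Step by step this gives:
  u_1 = (3, 0, -2, 2)
  u_2 = (-24/17, -3, -35/17, 1/17)

Orthogonality check:
  u_2 · u_1 = 0 (should be 0)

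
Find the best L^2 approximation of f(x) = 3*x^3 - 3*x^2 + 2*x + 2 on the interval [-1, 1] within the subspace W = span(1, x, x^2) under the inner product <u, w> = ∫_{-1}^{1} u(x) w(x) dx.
g(x) = -3*x^2 + 19*x/5 + 2

The best approximation g ∈ W is the orthogonal projection of f onto W. Writing g = a_0 + a_1 x + a_2 x^2, the coefficients solve the normal equations G · a = b where
  G_{ij} = <φ_i, φ_j> and b_i = <f, φ_i>, with φ_0 = 1, φ_1 = x, φ_2 = x^2.
G =
  [2, 0, 2/3]
  [0, 2/3, 0]
  [2/3, 0, 2/5],
b = (2, 38/15, 2/15).
Solving gives a_0 = 2, a_1 = 19/5, a_2 = -3, so
  g(x) = -3*x^2 + 19*x/5 + 2.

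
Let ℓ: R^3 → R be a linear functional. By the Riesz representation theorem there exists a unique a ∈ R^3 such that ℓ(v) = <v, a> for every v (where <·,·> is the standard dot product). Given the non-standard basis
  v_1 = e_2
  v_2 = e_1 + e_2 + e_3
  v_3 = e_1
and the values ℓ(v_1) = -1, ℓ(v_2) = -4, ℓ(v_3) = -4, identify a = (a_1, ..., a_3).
a = (-4, -1, 1)

Write a = (a_1, ..., a_3) in the standard basis. For each basis vector v_i, ℓ(v_i) = <v_i, a> is a linear equation in the a_j's. Collect the n equations into a matrix system V a = ℓ, where row i of V is v_i (expressed in the standard basis). Since V is invertible (lower-triangular with 1s on the diagonal, up to permutation), solve by back-substitution:
  V =
[[0, 1, 0],
 [1, 1, 1],
 [1, 0, 0]]
  V a = (-1, -4, -4)
Solving gives a = (-4, -1, 1).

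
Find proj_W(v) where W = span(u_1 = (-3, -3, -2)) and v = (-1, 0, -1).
proj_W(v) = (-15/22, -15/22, -5/11)

Set up U = [u_1 | ... | u_1] ∈ R^(3×1). The projector onto W = col(U) is P = U (U^T U)^(-1) U^T.
Compute U^T U =
  [22],
and U^T v = (5).
Solve U^T U · c = U^T v for the coefficients: c = (5/22). The projection is proj_W(v) = U c.
Check: (v - proj_W(v)) · u_1 = 0  (should be 0).
Result: proj_W(v) = (-15/22, -15/22, -5/11).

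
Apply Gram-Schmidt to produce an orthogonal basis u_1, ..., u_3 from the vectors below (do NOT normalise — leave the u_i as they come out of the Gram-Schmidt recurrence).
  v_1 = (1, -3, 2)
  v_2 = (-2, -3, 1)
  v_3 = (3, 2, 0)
Orthogonal basis:
  u_1 = (1, -3, 2)
  u_2 = (-37/14, -15/14, -2/7)
  u_3 = (-3/115, 1/23, 9/115)

Apply the Gram-Schmidt recurrence
  u_1 = v_1
  u_i = v_i − Σ_{j<i} ((v_i · u_j) / (u_j · u_j)) · u_j.

Step by step this gives:
  u_1 = (1, -3, 2)
  u_2 = (-37/14, -15/14, -2/7)
  u_3 = (-3/115, 1/23, 9/115)

Orthogonality check:
  u_2 · u_1 = 0 (should be 0)
  u_3 · u_1 = 0 (should be 0)
  u_3 · u_2 = 0 (should be 0)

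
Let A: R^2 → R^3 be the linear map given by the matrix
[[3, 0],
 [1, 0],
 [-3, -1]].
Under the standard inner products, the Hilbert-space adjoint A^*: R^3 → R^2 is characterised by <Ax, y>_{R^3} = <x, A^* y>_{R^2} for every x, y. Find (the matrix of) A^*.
A^* = A^T =
[[3, 1, -3],
 [0, 0, -1]]

For real matrices with standard dot products, the defining identity <Ax, y> = <x, A^* y> gives (Ax)^T y = x^T (A^*) y, i.e. x^T A^T y = x^T (A^*) y. Since this holds for all x, y, we must have A^* = A^T. Therefore
A^* =
[[3, 1, -3],
 [0, 0, -1]].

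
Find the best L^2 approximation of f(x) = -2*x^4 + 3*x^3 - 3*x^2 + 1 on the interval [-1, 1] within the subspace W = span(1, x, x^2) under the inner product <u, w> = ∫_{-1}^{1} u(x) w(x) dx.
g(x) = -33*x^2/7 + 9*x/5 + 41/35

The best approximation g ∈ W is the orthogonal projection of f onto W. Writing g = a_0 + a_1 x + a_2 x^2, the coefficients solve the normal equations G · a = b where
  G_{ij} = <φ_i, φ_j> and b_i = <f, φ_i>, with φ_0 = 1, φ_1 = x, φ_2 = x^2.
G =
  [2, 0, 2/3]
  [0, 2/3, 0]
  [2/3, 0, 2/5],
b = (-4/5, 6/5, -116/105).
Solving gives a_0 = 41/35, a_1 = 9/5, a_2 = -33/7, so
  g(x) = -33*x^2/7 + 9*x/5 + 41/35.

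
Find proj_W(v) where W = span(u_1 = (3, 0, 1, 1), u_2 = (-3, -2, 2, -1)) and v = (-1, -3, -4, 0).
proj_W(v) = (-219/134, 45/67, -104/67, -73/134)

Set up U = [u_1 | ... | u_2] ∈ R^(4×2). The projector onto W = col(U) is P = U (U^T U)^(-1) U^T.
Compute U^T U =
  [11, -8]
  [-8, 18],
and U^T v = (-7, 1).
Solve U^T U · c = U^T v for the coefficients: c = (-59/67, -45/134). The projection is proj_W(v) = U c.
Check: (v - proj_W(v)) · u_1 = 0  (should be 0).
Check: (v - proj_W(v)) · u_2 = 0  (should be 0).
Result: proj_W(v) = (-219/134, 45/67, -104/67, -73/134).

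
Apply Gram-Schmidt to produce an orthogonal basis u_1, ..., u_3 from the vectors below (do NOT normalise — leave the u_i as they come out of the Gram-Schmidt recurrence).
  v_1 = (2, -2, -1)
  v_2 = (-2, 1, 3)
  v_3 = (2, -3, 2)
Orthogonal basis:
  u_1 = (2, -2, -1)
  u_2 = (0, -1, 2)
  u_3 = (2/9, 8/45, 4/45)

Apply the Gram-Schmidt recurrence
  u_1 = v_1
  u_i = v_i − Σ_{j<i} ((v_i · u_j) / (u_j · u_j)) · u_j.

Step by step this gives:
  u_1 = (2, -2, -1)
  u_2 = (0, -1, 2)
  u_3 = (2/9, 8/45, 4/45)

Orthogonality check:
  u_2 · u_1 = 0 (should be 0)
  u_3 · u_1 = 0 (should be 0)
  u_3 · u_2 = 0 (should be 0)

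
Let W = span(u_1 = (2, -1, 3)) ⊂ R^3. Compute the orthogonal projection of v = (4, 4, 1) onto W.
proj_W(v) = (1, -1/2, 3/2)

Set up U = [u_1 | ... | u_1] ∈ R^(3×1). The projector onto W = col(U) is P = U (U^T U)^(-1) U^T.
Compute U^T U =
  [14],
and U^T v = (7).
Solve U^T U · c = U^T v for the coefficients: c = (1/2). The projection is proj_W(v) = U c.
Check: (v - proj_W(v)) · u_1 = 0  (should be 0).
Result: proj_W(v) = (1, -1/2, 3/2).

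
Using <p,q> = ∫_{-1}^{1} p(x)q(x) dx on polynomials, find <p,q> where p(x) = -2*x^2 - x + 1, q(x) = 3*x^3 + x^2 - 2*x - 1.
<p,q> = -2/3

Expand the product: p(x)·q(x) = -6*x^5 - 5*x^4 + 6*x^3 + 5*x^2 - x - 1.
∫_{-1}^{1} of each monomial x^k gives [2/(k+1) if k even, 0 if k odd]. Integrating term-by-term (or equivalently evaluating the antiderivative F(x) = -x^6 - x^5 + 3*x^4/2 + 5*x^3/3 - x^2/2 - x at the endpoints):
  F(1) − F(−1) = -1/3 − (1/3) = -2/3.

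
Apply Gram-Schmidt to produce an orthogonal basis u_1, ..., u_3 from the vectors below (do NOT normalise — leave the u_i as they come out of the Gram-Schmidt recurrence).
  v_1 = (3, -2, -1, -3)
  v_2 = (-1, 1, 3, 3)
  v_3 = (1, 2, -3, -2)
Orthogonal basis:
  u_1 = (3, -2, -1, -3)
  u_2 = (28/23, -11/23, 52/23, 18/23)
  u_3 = (73/57, 124/57, -11/57, -2/19)

Apply the Gram-Schmidt recurrence
  u_1 = v_1
  u_i = v_i − Σ_{j<i} ((v_i · u_j) / (u_j · u_j)) · u_j.

Step by step this gives:
  u_1 = (3, -2, -1, -3)
  u_2 = (28/23, -11/23, 52/23, 18/23)
  u_3 = (73/57, 124/57, -11/57, -2/19)

Orthogonality check:
  u_2 · u_1 = 0 (should be 0)
  u_3 · u_1 = 0 (should be 0)
  u_3 · u_2 = 0 (should be 0)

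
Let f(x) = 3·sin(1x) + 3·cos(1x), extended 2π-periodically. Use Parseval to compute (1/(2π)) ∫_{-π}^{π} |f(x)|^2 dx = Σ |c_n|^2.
Σ |c_n|^2 = 9

Expand |f|^2 and use orthogonality of {sin(nx), cos(mx)} on [-π, π]:
  ∫_{-π}^{π} sin(nx)^2 dx = π, ∫ cos(mx)^2 dx = π, and cross terms integrate to 0.
So ∫_{-π}^{π} f(x)^2 dx = 3^2 · π + 3^2 · π = (9 + 9)π.
Divide by 2π: (9 + 9)/2 = 9.
By Parseval, this equals Σ |c_n|^2.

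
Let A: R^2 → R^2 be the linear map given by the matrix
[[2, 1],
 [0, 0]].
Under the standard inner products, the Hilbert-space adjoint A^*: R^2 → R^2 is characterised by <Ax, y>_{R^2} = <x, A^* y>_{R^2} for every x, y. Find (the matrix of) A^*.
A^* = A^T =
[[2, 0],
 [1, 0]]

For real matrices with standard dot products, the defining identity <Ax, y> = <x, A^* y> gives (Ax)^T y = x^T (A^*) y, i.e. x^T A^T y = x^T (A^*) y. Since this holds for all x, y, we must have A^* = A^T. Therefore
A^* =
[[2, 0],
 [1, 0]].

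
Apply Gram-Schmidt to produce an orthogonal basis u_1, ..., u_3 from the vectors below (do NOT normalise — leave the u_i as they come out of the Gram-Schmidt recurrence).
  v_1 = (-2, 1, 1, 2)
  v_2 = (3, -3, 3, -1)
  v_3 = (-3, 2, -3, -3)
Orthogonal basis:
  u_1 = (-2, 1, 1, 2)
  u_2 = (7/5, -11/5, 19/5, 3/5)
  u_3 = (-193/108, -13/108, 101/108, -79/36)

Apply the Gram-Schmidt recurrence
  u_1 = v_1
  u_i = v_i − Σ_{j<i} ((v_i · u_j) / (u_j · u_j)) · u_j.

Step by step this gives:
  u_1 = (-2, 1, 1, 2)
  u_2 = (7/5, -11/5, 19/5, 3/5)
  u_3 = (-193/108, -13/108, 101/108, -79/36)

Orthogonality check:
  u_2 · u_1 = 0 (should be 0)
  u_3 · u_1 = 0 (should be 0)
  u_3 · u_2 = 0 (should be 0)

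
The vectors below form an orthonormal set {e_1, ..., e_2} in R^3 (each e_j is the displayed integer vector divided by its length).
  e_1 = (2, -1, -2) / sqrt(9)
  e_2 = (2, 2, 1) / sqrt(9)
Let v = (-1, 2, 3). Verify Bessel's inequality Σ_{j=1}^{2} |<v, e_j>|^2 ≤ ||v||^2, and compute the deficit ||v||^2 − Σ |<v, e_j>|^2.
Σ |<v, e_j>|^2 = 125/9; ||v||^2 = 14; deficit = 1/9

Write each e_j = u_j / sqrt(<u_j, u_j>) where u_j is the displayed integer vector. Then <v, e_j> = <v, u_j> / sqrt(<u_j, u_j>), so |<v, e_j>|^2 = <v, u_j>^2 / <u_j, u_j>.
Coefficients: <v, e_1> = -10/sqrt(9), <v, e_2> = 5/sqrt(9).
Square and sum: Σ |<v, e_j>|^2 = 125/9.
Compute ||v||^2 = v·v = 14.
Deficit = 14 − 125/9 = 1/9 ≥ 0, confirming Bessel's inequality. (The deficit equals ||v − Σ <v,e_j> e_j||^2, the squared distance from v to span{e_j}.)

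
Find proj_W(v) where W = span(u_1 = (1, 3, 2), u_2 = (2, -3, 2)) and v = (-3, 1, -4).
proj_W(v) = (-711/229, 225/229, -898/229)

Set up U = [u_1 | ... | u_2] ∈ R^(3×2). The projector onto W = col(U) is P = U (U^T U)^(-1) U^T.
Compute U^T U =
  [14, -3]
  [-3, 17],
and U^T v = (-8, -17).
Solve U^T U · c = U^T v for the coefficients: c = (-187/229, -262/229). The projection is proj_W(v) = U c.
Check: (v - proj_W(v)) · u_1 = 0  (should be 0).
Check: (v - proj_W(v)) · u_2 = 0  (should be 0).
Result: proj_W(v) = (-711/229, 225/229, -898/229).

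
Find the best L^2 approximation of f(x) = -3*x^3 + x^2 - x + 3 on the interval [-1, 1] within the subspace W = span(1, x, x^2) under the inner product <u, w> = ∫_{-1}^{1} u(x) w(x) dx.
g(x) = x^2 - 14*x/5 + 3

The best approximation g ∈ W is the orthogonal projection of f onto W. Writing g = a_0 + a_1 x + a_2 x^2, the coefficients solve the normal equations G · a = b where
  G_{ij} = <φ_i, φ_j> and b_i = <f, φ_i>, with φ_0 = 1, φ_1 = x, φ_2 = x^2.
G =
  [2, 0, 2/3]
  [0, 2/3, 0]
  [2/3, 0, 2/5],
b = (20/3, -28/15, 12/5).
Solving gives a_0 = 3, a_1 = -14/5, a_2 = 1, so
  g(x) = x^2 - 14*x/5 + 3.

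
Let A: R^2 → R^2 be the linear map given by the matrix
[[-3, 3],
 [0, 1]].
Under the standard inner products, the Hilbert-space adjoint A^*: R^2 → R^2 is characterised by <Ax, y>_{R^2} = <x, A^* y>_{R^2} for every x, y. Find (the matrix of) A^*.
A^* = A^T =
[[-3, 0],
 [3, 1]]

For real matrices with standard dot products, the defining identity <Ax, y> = <x, A^* y> gives (Ax)^T y = x^T (A^*) y, i.e. x^T A^T y = x^T (A^*) y. Since this holds for all x, y, we must have A^* = A^T. Therefore
A^* =
[[-3, 0],
 [3, 1]].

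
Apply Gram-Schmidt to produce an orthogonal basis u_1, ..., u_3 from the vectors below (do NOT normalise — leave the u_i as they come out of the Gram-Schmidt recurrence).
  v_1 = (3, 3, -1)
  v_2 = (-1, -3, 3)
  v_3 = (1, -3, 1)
Orthogonal basis:
  u_1 = (3, 3, -1)
  u_2 = (26/19, -12/19, 42/19)
  u_3 = (18/17, -24/17, -18/17)

Apply the Gram-Schmidt recurrence
  u_1 = v_1
  u_i = v_i − Σ_{j<i} ((v_i · u_j) / (u_j · u_j)) · u_j.

Step by step this gives:
  u_1 = (3, 3, -1)
  u_2 = (26/19, -12/19, 42/19)
  u_3 = (18/17, -24/17, -18/17)

Orthogonality check:
  u_2 · u_1 = 0 (should be 0)
  u_3 · u_1 = 0 (should be 0)
  u_3 · u_2 = 0 (should be 0)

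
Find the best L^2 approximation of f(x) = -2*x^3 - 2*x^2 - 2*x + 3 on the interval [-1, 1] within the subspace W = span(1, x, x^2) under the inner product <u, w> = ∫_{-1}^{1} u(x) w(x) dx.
g(x) = -2*x^2 - 16*x/5 + 3

The best approximation g ∈ W is the orthogonal projection of f onto W. Writing g = a_0 + a_1 x + a_2 x^2, the coefficients solve the normal equations G · a = b where
  G_{ij} = <φ_i, φ_j> and b_i = <f, φ_i>, with φ_0 = 1, φ_1 = x, φ_2 = x^2.
G =
  [2, 0, 2/3]
  [0, 2/3, 0]
  [2/3, 0, 2/5],
b = (14/3, -32/15, 6/5).
Solving gives a_0 = 3, a_1 = -16/5, a_2 = -2, so
  g(x) = -2*x^2 - 16*x/5 + 3.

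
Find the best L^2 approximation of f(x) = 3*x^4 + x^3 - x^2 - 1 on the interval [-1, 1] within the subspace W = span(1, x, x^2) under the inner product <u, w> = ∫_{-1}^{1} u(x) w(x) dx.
g(x) = 11*x^2/7 + 3*x/5 - 44/35

The best approximation g ∈ W is the orthogonal projection of f onto W. Writing g = a_0 + a_1 x + a_2 x^2, the coefficients solve the normal equations G · a = b where
  G_{ij} = <φ_i, φ_j> and b_i = <f, φ_i>, with φ_0 = 1, φ_1 = x, φ_2 = x^2.
G =
  [2, 0, 2/3]
  [0, 2/3, 0]
  [2/3, 0, 2/5],
b = (-22/15, 2/5, -22/105).
Solving gives a_0 = -44/35, a_1 = 3/5, a_2 = 11/7, so
  g(x) = 11*x^2/7 + 3*x/5 - 44/35.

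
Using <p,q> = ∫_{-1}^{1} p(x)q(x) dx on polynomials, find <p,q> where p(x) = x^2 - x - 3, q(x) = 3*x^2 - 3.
<p,q> = 56/5

Expand the product: p(x)·q(x) = 3*x^4 - 3*x^3 - 12*x^2 + 3*x + 9.
∫_{-1}^{1} of each monomial x^k gives [2/(k+1) if k even, 0 if k odd]. Integrating term-by-term (or equivalently evaluating the antiderivative F(x) = 3*x^5/5 - 3*x^4/4 - 4*x^3 + 3*x^2/2 + 9*x at the endpoints):
  F(1) − F(−1) = 127/20 − (-97/20) = 56/5.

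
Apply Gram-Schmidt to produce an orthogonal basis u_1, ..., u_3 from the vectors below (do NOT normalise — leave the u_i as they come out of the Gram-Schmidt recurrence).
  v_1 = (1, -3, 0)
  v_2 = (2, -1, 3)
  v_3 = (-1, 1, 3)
Orthogonal basis:
  u_1 = (1, -3, 0)
  u_2 = (3/2, 1/2, 3)
  u_3 = (-189/115, -63/115, 21/23)

Apply the Gram-Schmidt recurrence
  u_1 = v_1
  u_i = v_i − Σ_{j<i} ((v_i · u_j) / (u_j · u_j)) · u_j.

Step by step this gives:
  u_1 = (1, -3, 0)
  u_2 = (3/2, 1/2, 3)
  u_3 = (-189/115, -63/115, 21/23)

Orthogonality check:
  u_2 · u_1 = 0 (should be 0)
  u_3 · u_1 = 0 (should be 0)
  u_3 · u_2 = 0 (should be 0)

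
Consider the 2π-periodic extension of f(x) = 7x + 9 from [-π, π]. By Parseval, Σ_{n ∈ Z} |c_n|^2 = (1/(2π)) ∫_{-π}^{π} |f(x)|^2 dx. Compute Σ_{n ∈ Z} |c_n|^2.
Σ |c_n|^2 = 49π^2/3 + 81

Expand and integrate term by term over [-π, π]:
  ∫ (7x)^2 dx = 49·(2π^3/3); ∫ 2·7·(9)·x dx = 0 (odd integrand); ∫ 9^2 dx = 81·2π.
So (1/(2π)) ∫_{-π}^{π} (7x + 9)^2 dx = 49π^2/3 + 81 = 49π^2/3 + 81.
Parseval ⇒ Σ |c_n|^2 = 49π^2/3 + 81.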